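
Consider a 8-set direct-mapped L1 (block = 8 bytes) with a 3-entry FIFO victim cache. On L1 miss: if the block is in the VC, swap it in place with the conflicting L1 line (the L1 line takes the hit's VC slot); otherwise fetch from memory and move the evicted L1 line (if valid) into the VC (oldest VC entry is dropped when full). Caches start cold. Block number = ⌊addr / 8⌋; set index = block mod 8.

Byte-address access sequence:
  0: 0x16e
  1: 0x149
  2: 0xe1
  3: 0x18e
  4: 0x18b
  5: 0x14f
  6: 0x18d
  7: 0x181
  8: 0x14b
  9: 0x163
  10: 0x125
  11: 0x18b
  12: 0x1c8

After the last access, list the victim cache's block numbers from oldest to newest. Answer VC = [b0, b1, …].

  [0] addr=0x16e blk=45 s=5: MISS | VC []
  [1] addr=0x149 blk=41 s=1: MISS | VC []
  [2] addr=0xe1 blk=28 s=4: MISS | VC []
  [3] addr=0x18e blk=49 s=1: MISS | VC [41]
  [4] addr=0x18b blk=49 s=1: L1-HIT | VC [41]
  [5] addr=0x14f blk=41 s=1: VC-HIT | VC [49]
  [6] addr=0x18d blk=49 s=1: VC-HIT | VC [41]
  [7] addr=0x181 blk=48 s=0: MISS | VC [41]
  [8] addr=0x14b blk=41 s=1: VC-HIT | VC [49]
  [9] addr=0x163 blk=44 s=4: MISS | VC [49, 28]
  [10] addr=0x125 blk=36 s=4: MISS | VC [49, 28, 44]
  [11] addr=0x18b blk=49 s=1: VC-HIT | VC [41, 28, 44]
  [12] addr=0x1c8 blk=57 s=1: MISS | VC [28, 44, 49]

VC = [28, 44, 49]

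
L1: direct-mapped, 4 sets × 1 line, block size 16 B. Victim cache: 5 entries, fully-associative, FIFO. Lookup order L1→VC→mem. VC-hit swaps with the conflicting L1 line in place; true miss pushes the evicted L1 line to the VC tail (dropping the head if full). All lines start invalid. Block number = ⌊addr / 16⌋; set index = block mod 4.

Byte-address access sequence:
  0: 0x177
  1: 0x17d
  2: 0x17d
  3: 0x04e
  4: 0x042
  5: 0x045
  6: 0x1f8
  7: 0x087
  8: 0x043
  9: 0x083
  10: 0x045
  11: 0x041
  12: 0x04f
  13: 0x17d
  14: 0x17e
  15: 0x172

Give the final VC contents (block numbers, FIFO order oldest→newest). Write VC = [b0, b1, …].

  [0] addr=0x177 blk=23 s=3: MISS | VC []
  [1] addr=0x17d blk=23 s=3: L1-HIT | VC []
  [2] addr=0x17d blk=23 s=3: L1-HIT | VC []
  [3] addr=0x4e blk=4 s=0: MISS | VC []
  [4] addr=0x42 blk=4 s=0: L1-HIT | VC []
  [5] addr=0x45 blk=4 s=0: L1-HIT | VC []
  [6] addr=0x1f8 blk=31 s=3: MISS | VC [23]
  [7] addr=0x87 blk=8 s=0: MISS | VC [23, 4]
  [8] addr=0x43 blk=4 s=0: VC-HIT | VC [23, 8]
  [9] addr=0x83 blk=8 s=0: VC-HIT | VC [23, 4]
  [10] addr=0x45 blk=4 s=0: VC-HIT | VC [23, 8]
  [11] addr=0x41 blk=4 s=0: L1-HIT | VC [23, 8]
  [12] addr=0x4f blk=4 s=0: L1-HIT | VC [23, 8]
  [13] addr=0x17d blk=23 s=3: VC-HIT | VC [31, 8]
  [14] addr=0x17e blk=23 s=3: L1-HIT | VC [31, 8]
  [15] addr=0x172 blk=23 s=3: L1-HIT | VC [31, 8]

VC = [31, 8]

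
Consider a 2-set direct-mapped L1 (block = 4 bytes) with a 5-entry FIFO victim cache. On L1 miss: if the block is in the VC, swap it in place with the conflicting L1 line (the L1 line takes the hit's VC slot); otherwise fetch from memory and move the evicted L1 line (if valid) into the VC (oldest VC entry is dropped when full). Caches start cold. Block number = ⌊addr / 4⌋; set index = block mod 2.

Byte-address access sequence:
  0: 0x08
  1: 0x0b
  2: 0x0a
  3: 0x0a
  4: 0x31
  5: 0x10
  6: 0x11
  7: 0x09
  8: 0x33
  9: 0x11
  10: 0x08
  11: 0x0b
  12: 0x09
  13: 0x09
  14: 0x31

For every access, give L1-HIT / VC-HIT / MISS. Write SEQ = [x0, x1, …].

SEQ = [MISS, L1-HIT, L1-HIT, L1-HIT, MISS, MISS, L1-HIT, VC-HIT, VC-HIT, VC-HIT, VC-HIT, L1-HIT, L1-HIT, L1-HIT, VC-HIT]

0: 0x8 (blk 2, set 0) → MISS  vc=[]
1: 0xb (blk 2, set 0) → L1-HIT  vc=[]
2: 0xa (blk 2, set 0) → L1-HIT  vc=[]
3: 0xa (blk 2, set 0) → L1-HIT  vc=[]
4: 0x31 (blk 12, set 0) → MISS  vc=[2]
5: 0x10 (blk 4, set 0) → MISS  vc=[2, 12]
6: 0x11 (blk 4, set 0) → L1-HIT  vc=[2, 12]
7: 0x9 (blk 2, set 0) → VC-HIT  vc=[4, 12]
8: 0x33 (blk 12, set 0) → VC-HIT  vc=[4, 2]
9: 0x11 (blk 4, set 0) → VC-HIT  vc=[12, 2]
10: 0x8 (blk 2, set 0) → VC-HIT  vc=[12, 4]
11: 0xb (blk 2, set 0) → L1-HIT  vc=[12, 4]
12: 0x9 (blk 2, set 0) → L1-HIT  vc=[12, 4]
13: 0x9 (blk 2, set 0) → L1-HIT  vc=[12, 4]
14: 0x31 (blk 12, set 0) → VC-HIT  vc=[2, 4]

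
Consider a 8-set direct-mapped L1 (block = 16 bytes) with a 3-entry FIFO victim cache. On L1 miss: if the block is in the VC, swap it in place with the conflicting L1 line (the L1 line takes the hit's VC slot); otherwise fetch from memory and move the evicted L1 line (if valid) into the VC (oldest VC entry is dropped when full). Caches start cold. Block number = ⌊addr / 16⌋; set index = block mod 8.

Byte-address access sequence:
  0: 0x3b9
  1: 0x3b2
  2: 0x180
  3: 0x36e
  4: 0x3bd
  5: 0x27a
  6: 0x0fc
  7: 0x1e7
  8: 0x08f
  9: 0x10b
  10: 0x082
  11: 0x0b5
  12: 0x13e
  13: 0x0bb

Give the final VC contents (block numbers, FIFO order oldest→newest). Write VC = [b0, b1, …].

VC = [16, 59, 19]

  [0] addr=0x3b9 blk=59 s=3: MISS | VC []
  [1] addr=0x3b2 blk=59 s=3: L1-HIT | VC []
  [2] addr=0x180 blk=24 s=0: MISS | VC []
  [3] addr=0x36e blk=54 s=6: MISS | VC []
  [4] addr=0x3bd blk=59 s=3: L1-HIT | VC []
  [5] addr=0x27a blk=39 s=7: MISS | VC []
  [6] addr=0xfc blk=15 s=7: MISS | VC [39]
  [7] addr=0x1e7 blk=30 s=6: MISS | VC [39, 54]
  [8] addr=0x8f blk=8 s=0: MISS | VC [39, 54, 24]
  [9] addr=0x10b blk=16 s=0: MISS | VC [54, 24, 8]
  [10] addr=0x82 blk=8 s=0: VC-HIT | VC [54, 24, 16]
  [11] addr=0xb5 blk=11 s=3: MISS | VC [24, 16, 59]
  [12] addr=0x13e blk=19 s=3: MISS | VC [16, 59, 11]
  [13] addr=0xbb blk=11 s=3: VC-HIT | VC [16, 59, 19]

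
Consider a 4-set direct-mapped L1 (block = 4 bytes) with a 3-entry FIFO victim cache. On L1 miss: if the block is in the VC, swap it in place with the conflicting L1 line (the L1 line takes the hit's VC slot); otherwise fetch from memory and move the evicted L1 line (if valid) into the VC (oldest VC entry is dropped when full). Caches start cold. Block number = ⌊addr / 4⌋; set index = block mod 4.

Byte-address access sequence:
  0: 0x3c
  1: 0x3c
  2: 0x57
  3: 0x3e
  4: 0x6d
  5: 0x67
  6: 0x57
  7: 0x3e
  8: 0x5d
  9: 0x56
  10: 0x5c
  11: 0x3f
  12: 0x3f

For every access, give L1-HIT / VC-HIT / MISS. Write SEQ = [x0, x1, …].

#0 0x3c→b15/s3 MISS; vc=[]
#1 0x3c→b15/s3 L1-HIT; vc=[]
#2 0x57→b21/s1 MISS; vc=[]
#3 0x3e→b15/s3 L1-HIT; vc=[]
#4 0x6d→b27/s3 MISS; vc=[15]
#5 0x67→b25/s1 MISS; vc=[15,21]
#6 0x57→b21/s1 VC-HIT; vc=[15,25]
#7 0x3e→b15/s3 VC-HIT; vc=[27,25]
#8 0x5d→b23/s3 MISS; vc=[27,25,15]
#9 0x56→b21/s1 L1-HIT; vc=[27,25,15]
#10 0x5c→b23/s3 L1-HIT; vc=[27,25,15]
#11 0x3f→b15/s3 VC-HIT; vc=[27,25,23]
#12 0x3f→b15/s3 L1-HIT; vc=[27,25,23]

SEQ = [MISS, L1-HIT, MISS, L1-HIT, MISS, MISS, VC-HIT, VC-HIT, MISS, L1-HIT, L1-HIT, VC-HIT, L1-HIT]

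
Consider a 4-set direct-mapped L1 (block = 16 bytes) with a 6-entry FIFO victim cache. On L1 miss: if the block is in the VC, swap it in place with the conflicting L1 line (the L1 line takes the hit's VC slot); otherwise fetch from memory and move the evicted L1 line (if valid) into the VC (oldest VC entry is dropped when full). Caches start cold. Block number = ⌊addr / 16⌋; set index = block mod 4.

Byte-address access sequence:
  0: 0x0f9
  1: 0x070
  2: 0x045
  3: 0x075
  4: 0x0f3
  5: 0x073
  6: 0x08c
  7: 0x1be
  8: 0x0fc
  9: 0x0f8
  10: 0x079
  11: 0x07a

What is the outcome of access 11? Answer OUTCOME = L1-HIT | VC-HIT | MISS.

OUTCOME = L1-HIT

  [0] addr=0xf9 blk=15 s=3: MISS | VC []
  [1] addr=0x70 blk=7 s=3: MISS | VC [15]
  [2] addr=0x45 blk=4 s=0: MISS | VC [15]
  [3] addr=0x75 blk=7 s=3: L1-HIT | VC [15]
  [4] addr=0xf3 blk=15 s=3: VC-HIT | VC [7]
  [5] addr=0x73 blk=7 s=3: VC-HIT | VC [15]
  [6] addr=0x8c blk=8 s=0: MISS | VC [15, 4]
  [7] addr=0x1be blk=27 s=3: MISS | VC [15, 4, 7]
  [8] addr=0xfc blk=15 s=3: VC-HIT | VC [27, 4, 7]
  [9] addr=0xf8 blk=15 s=3: L1-HIT | VC [27, 4, 7]
  [10] addr=0x79 blk=7 s=3: VC-HIT | VC [27, 4, 15]
  [11] addr=0x7a blk=7 s=3: L1-HIT | VC [27, 4, 15]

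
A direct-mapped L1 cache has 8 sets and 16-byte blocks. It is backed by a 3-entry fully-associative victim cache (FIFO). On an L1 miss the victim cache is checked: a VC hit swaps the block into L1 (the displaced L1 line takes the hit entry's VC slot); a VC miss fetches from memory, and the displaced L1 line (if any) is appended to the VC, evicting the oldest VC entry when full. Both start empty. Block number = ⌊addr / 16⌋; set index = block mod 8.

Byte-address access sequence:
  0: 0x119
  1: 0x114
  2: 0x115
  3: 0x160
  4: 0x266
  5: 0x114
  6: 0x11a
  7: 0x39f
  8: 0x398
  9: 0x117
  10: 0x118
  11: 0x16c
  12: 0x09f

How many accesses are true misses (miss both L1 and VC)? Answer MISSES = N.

MISSES = 5

0: 0x119 (blk 17, set 1) → MISS  vc=[]
1: 0x114 (blk 17, set 1) → L1-HIT  vc=[]
2: 0x115 (blk 17, set 1) → L1-HIT  vc=[]
3: 0x160 (blk 22, set 6) → MISS  vc=[]
4: 0x266 (blk 38, set 6) → MISS  vc=[22]
5: 0x114 (blk 17, set 1) → L1-HIT  vc=[22]
6: 0x11a (blk 17, set 1) → L1-HIT  vc=[22]
7: 0x39f (blk 57, set 1) → MISS  vc=[22, 17]
8: 0x398 (blk 57, set 1) → L1-HIT  vc=[22, 17]
9: 0x117 (blk 17, set 1) → VC-HIT  vc=[22, 57]
10: 0x118 (blk 17, set 1) → L1-HIT  vc=[22, 57]
11: 0x16c (blk 22, set 6) → VC-HIT  vc=[38, 57]
12: 0x9f (blk 9, set 1) → MISS  vc=[38, 57, 17]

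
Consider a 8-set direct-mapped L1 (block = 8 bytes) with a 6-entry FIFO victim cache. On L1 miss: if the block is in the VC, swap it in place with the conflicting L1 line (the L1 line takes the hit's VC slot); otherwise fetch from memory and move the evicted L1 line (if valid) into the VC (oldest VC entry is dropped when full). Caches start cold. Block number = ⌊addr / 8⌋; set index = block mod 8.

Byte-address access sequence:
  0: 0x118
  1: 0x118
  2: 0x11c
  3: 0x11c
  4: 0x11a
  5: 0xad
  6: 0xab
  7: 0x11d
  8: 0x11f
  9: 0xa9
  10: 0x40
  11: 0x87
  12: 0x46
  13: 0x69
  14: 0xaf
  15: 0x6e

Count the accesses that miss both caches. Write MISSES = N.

  [0] addr=0x118 blk=35 s=3: MISS | VC []
  [1] addr=0x118 blk=35 s=3: L1-HIT | VC []
  [2] addr=0x11c blk=35 s=3: L1-HIT | VC []
  [3] addr=0x11c blk=35 s=3: L1-HIT | VC []
  [4] addr=0x11a blk=35 s=3: L1-HIT | VC []
  [5] addr=0xad blk=21 s=5: MISS | VC []
  [6] addr=0xab blk=21 s=5: L1-HIT | VC []
  [7] addr=0x11d blk=35 s=3: L1-HIT | VC []
  [8] addr=0x11f blk=35 s=3: L1-HIT | VC []
  [9] addr=0xa9 blk=21 s=5: L1-HIT | VC []
  [10] addr=0x40 blk=8 s=0: MISS | VC []
  [11] addr=0x87 blk=16 s=0: MISS | VC [8]
  [12] addr=0x46 blk=8 s=0: VC-HIT | VC [16]
  [13] addr=0x69 blk=13 s=5: MISS | VC [16, 21]
  [14] addr=0xaf blk=21 s=5: VC-HIT | VC [16, 13]
  [15] addr=0x6e blk=13 s=5: VC-HIT | VC [16, 21]

MISSES = 5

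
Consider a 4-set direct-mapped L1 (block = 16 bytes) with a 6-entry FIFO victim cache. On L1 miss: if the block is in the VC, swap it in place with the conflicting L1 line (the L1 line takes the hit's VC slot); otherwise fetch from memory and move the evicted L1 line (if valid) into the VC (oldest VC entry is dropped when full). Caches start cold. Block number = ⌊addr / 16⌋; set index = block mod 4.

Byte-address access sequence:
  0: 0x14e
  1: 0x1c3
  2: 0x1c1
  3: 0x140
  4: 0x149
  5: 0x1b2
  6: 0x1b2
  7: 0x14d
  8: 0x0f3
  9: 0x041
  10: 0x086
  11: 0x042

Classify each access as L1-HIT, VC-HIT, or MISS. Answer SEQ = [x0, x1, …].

#0 0x14e→b20/s0 MISS; vc=[]
#1 0x1c3→b28/s0 MISS; vc=[20]
#2 0x1c1→b28/s0 L1-HIT; vc=[20]
#3 0x140→b20/s0 VC-HIT; vc=[28]
#4 0x149→b20/s0 L1-HIT; vc=[28]
#5 0x1b2→b27/s3 MISS; vc=[28]
#6 0x1b2→b27/s3 L1-HIT; vc=[28]
#7 0x14d→b20/s0 L1-HIT; vc=[28]
#8 0xf3→b15/s3 MISS; vc=[28,27]
#9 0x41→b4/s0 MISS; vc=[28,27,20]
#10 0x86→b8/s0 MISS; vc=[28,27,20,4]
#11 0x42→b4/s0 VC-HIT; vc=[28,27,20,8]

SEQ = [MISS, MISS, L1-HIT, VC-HIT, L1-HIT, MISS, L1-HIT, L1-HIT, MISS, MISS, MISS, VC-HIT]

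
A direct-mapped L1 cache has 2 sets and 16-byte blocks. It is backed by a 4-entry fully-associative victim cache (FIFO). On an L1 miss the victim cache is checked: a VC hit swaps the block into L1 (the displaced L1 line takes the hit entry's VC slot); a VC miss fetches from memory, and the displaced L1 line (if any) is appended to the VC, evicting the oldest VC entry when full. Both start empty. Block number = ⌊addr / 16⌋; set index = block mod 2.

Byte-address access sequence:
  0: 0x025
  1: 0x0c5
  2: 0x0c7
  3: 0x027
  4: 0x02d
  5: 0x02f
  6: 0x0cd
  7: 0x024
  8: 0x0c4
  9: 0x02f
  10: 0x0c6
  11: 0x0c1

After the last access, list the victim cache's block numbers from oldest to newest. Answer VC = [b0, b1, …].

  [0] addr=0x25 blk=2 s=0: MISS | VC []
  [1] addr=0xc5 blk=12 s=0: MISS | VC [2]
  [2] addr=0xc7 blk=12 s=0: L1-HIT | VC [2]
  [3] addr=0x27 blk=2 s=0: VC-HIT | VC [12]
  [4] addr=0x2d blk=2 s=0: L1-HIT | VC [12]
  [5] addr=0x2f blk=2 s=0: L1-HIT | VC [12]
  [6] addr=0xcd blk=12 s=0: VC-HIT | VC [2]
  [7] addr=0x24 blk=2 s=0: VC-HIT | VC [12]
  [8] addr=0xc4 blk=12 s=0: VC-HIT | VC [2]
  [9] addr=0x2f blk=2 s=0: VC-HIT | VC [12]
  [10] addr=0xc6 blk=12 s=0: VC-HIT | VC [2]
  [11] addr=0xc1 blk=12 s=0: L1-HIT | VC [2]

VC = [2]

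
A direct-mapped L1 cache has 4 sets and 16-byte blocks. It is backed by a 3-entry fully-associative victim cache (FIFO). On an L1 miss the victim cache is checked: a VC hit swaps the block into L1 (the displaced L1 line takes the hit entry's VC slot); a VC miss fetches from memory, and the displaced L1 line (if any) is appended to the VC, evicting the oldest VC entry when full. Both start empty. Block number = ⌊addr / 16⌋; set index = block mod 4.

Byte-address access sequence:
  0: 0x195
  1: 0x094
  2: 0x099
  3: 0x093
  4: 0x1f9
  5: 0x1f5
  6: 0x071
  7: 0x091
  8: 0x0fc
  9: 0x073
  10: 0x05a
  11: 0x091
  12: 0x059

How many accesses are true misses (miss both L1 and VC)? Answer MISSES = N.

MISSES = 6

  [0] addr=0x195 blk=25 s=1: MISS | VC []
  [1] addr=0x94 blk=9 s=1: MISS | VC [25]
  [2] addr=0x99 blk=9 s=1: L1-HIT | VC [25]
  [3] addr=0x93 blk=9 s=1: L1-HIT | VC [25]
  [4] addr=0x1f9 blk=31 s=3: MISS | VC [25]
  [5] addr=0x1f5 blk=31 s=3: L1-HIT | VC [25]
  [6] addr=0x71 blk=7 s=3: MISS | VC [25, 31]
  [7] addr=0x91 blk=9 s=1: L1-HIT | VC [25, 31]
  [8] addr=0xfc blk=15 s=3: MISS | VC [25, 31, 7]
  [9] addr=0x73 blk=7 s=3: VC-HIT | VC [25, 31, 15]
  [10] addr=0x5a blk=5 s=1: MISS | VC [31, 15, 9]
  [11] addr=0x91 blk=9 s=1: VC-HIT | VC [31, 15, 5]
  [12] addr=0x59 blk=5 s=1: VC-HIT | VC [31, 15, 9]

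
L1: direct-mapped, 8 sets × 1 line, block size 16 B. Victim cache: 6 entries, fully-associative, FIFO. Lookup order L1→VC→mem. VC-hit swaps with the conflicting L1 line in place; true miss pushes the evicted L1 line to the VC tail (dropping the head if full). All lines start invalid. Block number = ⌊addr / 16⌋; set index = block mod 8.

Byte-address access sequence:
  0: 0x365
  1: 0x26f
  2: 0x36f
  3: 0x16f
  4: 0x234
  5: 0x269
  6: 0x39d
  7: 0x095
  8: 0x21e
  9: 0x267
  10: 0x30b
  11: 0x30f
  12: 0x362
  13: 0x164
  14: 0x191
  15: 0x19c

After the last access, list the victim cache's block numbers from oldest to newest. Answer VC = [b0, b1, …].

VC = [54, 38, 57, 9, 33]

#0 0x365→b54/s6 MISS; vc=[]
#1 0x26f→b38/s6 MISS; vc=[54]
#2 0x36f→b54/s6 VC-HIT; vc=[38]
#3 0x16f→b22/s6 MISS; vc=[38,54]
#4 0x234→b35/s3 MISS; vc=[38,54]
#5 0x269→b38/s6 VC-HIT; vc=[22,54]
#6 0x39d→b57/s1 MISS; vc=[22,54]
#7 0x95→b9/s1 MISS; vc=[22,54,57]
#8 0x21e→b33/s1 MISS; vc=[22,54,57,9]
#9 0x267→b38/s6 L1-HIT; vc=[22,54,57,9]
#10 0x30b→b48/s0 MISS; vc=[22,54,57,9]
#11 0x30f→b48/s0 L1-HIT; vc=[22,54,57,9]
#12 0x362→b54/s6 VC-HIT; vc=[22,38,57,9]
#13 0x164→b22/s6 VC-HIT; vc=[54,38,57,9]
#14 0x191→b25/s1 MISS; vc=[54,38,57,9,33]
#15 0x19c→b25/s1 L1-HIT; vc=[54,38,57,9,33]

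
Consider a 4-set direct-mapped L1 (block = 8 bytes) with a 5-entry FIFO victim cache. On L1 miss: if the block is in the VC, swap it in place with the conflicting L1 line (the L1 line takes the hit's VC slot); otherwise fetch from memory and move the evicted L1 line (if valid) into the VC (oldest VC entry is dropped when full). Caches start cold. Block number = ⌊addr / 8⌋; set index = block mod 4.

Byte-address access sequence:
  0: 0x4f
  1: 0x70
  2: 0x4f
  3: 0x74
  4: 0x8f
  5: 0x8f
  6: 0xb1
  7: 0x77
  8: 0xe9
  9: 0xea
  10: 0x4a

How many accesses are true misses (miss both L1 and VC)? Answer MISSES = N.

#0 0x4f→b9/s1 MISS; vc=[]
#1 0x70→b14/s2 MISS; vc=[]
#2 0x4f→b9/s1 L1-HIT; vc=[]
#3 0x74→b14/s2 L1-HIT; vc=[]
#4 0x8f→b17/s1 MISS; vc=[9]
#5 0x8f→b17/s1 L1-HIT; vc=[9]
#6 0xb1→b22/s2 MISS; vc=[9,14]
#7 0x77→b14/s2 VC-HIT; vc=[9,22]
#8 0xe9→b29/s1 MISS; vc=[9,22,17]
#9 0xea→b29/s1 L1-HIT; vc=[9,22,17]
#10 0x4a→b9/s1 VC-HIT; vc=[29,22,17]

MISSES = 5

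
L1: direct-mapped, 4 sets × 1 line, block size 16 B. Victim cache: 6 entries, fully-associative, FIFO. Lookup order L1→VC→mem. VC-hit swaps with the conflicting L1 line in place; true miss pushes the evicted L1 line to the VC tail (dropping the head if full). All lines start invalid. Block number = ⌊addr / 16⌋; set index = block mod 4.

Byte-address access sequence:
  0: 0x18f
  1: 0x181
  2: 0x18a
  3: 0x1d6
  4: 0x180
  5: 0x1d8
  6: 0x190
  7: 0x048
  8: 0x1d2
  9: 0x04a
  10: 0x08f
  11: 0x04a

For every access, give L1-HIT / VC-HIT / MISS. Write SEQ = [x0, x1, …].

#0 0x18f→b24/s0 MISS; vc=[]
#1 0x181→b24/s0 L1-HIT; vc=[]
#2 0x18a→b24/s0 L1-HIT; vc=[]
#3 0x1d6→b29/s1 MISS; vc=[]
#4 0x180→b24/s0 L1-HIT; vc=[]
#5 0x1d8→b29/s1 L1-HIT; vc=[]
#6 0x190→b25/s1 MISS; vc=[29]
#7 0x48→b4/s0 MISS; vc=[29,24]
#8 0x1d2→b29/s1 VC-HIT; vc=[25,24]
#9 0x4a→b4/s0 L1-HIT; vc=[25,24]
#10 0x8f→b8/s0 MISS; vc=[25,24,4]
#11 0x4a→b4/s0 VC-HIT; vc=[25,24,8]

SEQ = [MISS, L1-HIT, L1-HIT, MISS, L1-HIT, L1-HIT, MISS, MISS, VC-HIT, L1-HIT, MISS, VC-HIT]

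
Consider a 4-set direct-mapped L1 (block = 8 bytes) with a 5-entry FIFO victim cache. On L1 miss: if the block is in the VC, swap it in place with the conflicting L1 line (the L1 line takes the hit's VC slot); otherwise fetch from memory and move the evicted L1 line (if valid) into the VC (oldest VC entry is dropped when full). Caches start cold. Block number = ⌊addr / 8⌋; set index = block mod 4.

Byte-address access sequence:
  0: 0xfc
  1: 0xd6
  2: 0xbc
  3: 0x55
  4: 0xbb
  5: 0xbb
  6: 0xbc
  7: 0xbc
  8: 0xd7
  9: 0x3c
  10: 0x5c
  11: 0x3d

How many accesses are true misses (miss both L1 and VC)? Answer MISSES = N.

MISSES = 6

0: 0xfc (blk 31, set 3) → MISS  vc=[]
1: 0xd6 (blk 26, set 2) → MISS  vc=[]
2: 0xbc (blk 23, set 3) → MISS  vc=[31]
3: 0x55 (blk 10, set 2) → MISS  vc=[31, 26]
4: 0xbb (blk 23, set 3) → L1-HIT  vc=[31, 26]
5: 0xbb (blk 23, set 3) → L1-HIT  vc=[31, 26]
6: 0xbc (blk 23, set 3) → L1-HIT  vc=[31, 26]
7: 0xbc (blk 23, set 3) → L1-HIT  vc=[31, 26]
8: 0xd7 (blk 26, set 2) → VC-HIT  vc=[31, 10]
9: 0x3c (blk 7, set 3) → MISS  vc=[31, 10, 23]
10: 0x5c (blk 11, set 3) → MISS  vc=[31, 10, 23, 7]
11: 0x3d (blk 7, set 3) → VC-HIT  vc=[31, 10, 23, 11]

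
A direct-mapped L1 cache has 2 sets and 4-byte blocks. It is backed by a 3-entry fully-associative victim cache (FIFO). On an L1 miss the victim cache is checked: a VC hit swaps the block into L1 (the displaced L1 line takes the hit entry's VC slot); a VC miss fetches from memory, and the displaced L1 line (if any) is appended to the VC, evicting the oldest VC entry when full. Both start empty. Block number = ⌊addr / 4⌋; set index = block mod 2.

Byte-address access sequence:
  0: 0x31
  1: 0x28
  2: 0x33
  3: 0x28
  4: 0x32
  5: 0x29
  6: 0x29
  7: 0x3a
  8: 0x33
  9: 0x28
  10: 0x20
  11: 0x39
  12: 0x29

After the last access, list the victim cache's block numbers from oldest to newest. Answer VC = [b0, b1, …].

  [0] addr=0x31 blk=12 s=0: MISS | VC []
  [1] addr=0x28 blk=10 s=0: MISS | VC [12]
  [2] addr=0x33 blk=12 s=0: VC-HIT | VC [10]
  [3] addr=0x28 blk=10 s=0: VC-HIT | VC [12]
  [4] addr=0x32 blk=12 s=0: VC-HIT | VC [10]
  [5] addr=0x29 blk=10 s=0: VC-HIT | VC [12]
  [6] addr=0x29 blk=10 s=0: L1-HIT | VC [12]
  [7] addr=0x3a blk=14 s=0: MISS | VC [12, 10]
  [8] addr=0x33 blk=12 s=0: VC-HIT | VC [14, 10]
  [9] addr=0x28 blk=10 s=0: VC-HIT | VC [14, 12]
  [10] addr=0x20 blk=8 s=0: MISS | VC [14, 12, 10]
  [11] addr=0x39 blk=14 s=0: VC-HIT | VC [8, 12, 10]
  [12] addr=0x29 blk=10 s=0: VC-HIT | VC [8, 12, 14]

VC = [8, 12, 14]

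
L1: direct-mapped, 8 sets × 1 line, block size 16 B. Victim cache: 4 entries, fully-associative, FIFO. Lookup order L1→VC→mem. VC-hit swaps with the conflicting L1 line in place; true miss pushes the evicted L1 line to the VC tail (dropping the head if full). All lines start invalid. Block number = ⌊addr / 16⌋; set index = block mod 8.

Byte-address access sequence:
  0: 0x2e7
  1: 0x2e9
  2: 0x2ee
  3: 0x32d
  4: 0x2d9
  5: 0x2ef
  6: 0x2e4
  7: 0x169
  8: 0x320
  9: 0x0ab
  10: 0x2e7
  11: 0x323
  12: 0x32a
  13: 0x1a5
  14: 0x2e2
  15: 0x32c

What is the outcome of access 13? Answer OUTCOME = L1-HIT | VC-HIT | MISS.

OUTCOME = MISS

#0 0x2e7→b46/s6 MISS; vc=[]
#1 0x2e9→b46/s6 L1-HIT; vc=[]
#2 0x2ee→b46/s6 L1-HIT; vc=[]
#3 0x32d→b50/s2 MISS; vc=[]
#4 0x2d9→b45/s5 MISS; vc=[]
#5 0x2ef→b46/s6 L1-HIT; vc=[]
#6 0x2e4→b46/s6 L1-HIT; vc=[]
#7 0x169→b22/s6 MISS; vc=[46]
#8 0x320→b50/s2 L1-HIT; vc=[46]
#9 0xab→b10/s2 MISS; vc=[46,50]
#10 0x2e7→b46/s6 VC-HIT; vc=[22,50]
#11 0x323→b50/s2 VC-HIT; vc=[22,10]
#12 0x32a→b50/s2 L1-HIT; vc=[22,10]
#13 0x1a5→b26/s2 MISS; vc=[22,10,50]
#14 0x2e2→b46/s6 L1-HIT; vc=[22,10,50]
#15 0x32c→b50/s2 VC-HIT; vc=[22,10,26]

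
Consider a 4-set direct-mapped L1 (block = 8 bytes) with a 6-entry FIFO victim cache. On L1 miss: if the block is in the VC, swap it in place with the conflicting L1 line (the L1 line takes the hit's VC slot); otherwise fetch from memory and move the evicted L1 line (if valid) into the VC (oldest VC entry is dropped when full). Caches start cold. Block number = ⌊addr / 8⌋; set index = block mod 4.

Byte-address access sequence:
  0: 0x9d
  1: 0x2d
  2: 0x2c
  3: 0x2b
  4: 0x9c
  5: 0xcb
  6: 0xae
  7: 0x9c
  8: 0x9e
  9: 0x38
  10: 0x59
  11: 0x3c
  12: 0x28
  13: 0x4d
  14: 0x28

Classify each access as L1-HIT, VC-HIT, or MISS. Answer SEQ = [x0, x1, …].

SEQ = [MISS, MISS, L1-HIT, L1-HIT, L1-HIT, MISS, MISS, L1-HIT, L1-HIT, MISS, MISS, VC-HIT, VC-HIT, MISS, VC-HIT]

0: 0x9d (blk 19, set 3) → MISS  vc=[]
1: 0x2d (blk 5, set 1) → MISS  vc=[]
2: 0x2c (blk 5, set 1) → L1-HIT  vc=[]
3: 0x2b (blk 5, set 1) → L1-HIT  vc=[]
4: 0x9c (blk 19, set 3) → L1-HIT  vc=[]
5: 0xcb (blk 25, set 1) → MISS  vc=[5]
6: 0xae (blk 21, set 1) → MISS  vc=[5, 25]
7: 0x9c (blk 19, set 3) → L1-HIT  vc=[5, 25]
8: 0x9e (blk 19, set 3) → L1-HIT  vc=[5, 25]
9: 0x38 (blk 7, set 3) → MISS  vc=[5, 25, 19]
10: 0x59 (blk 11, set 3) → MISS  vc=[5, 25, 19, 7]
11: 0x3c (blk 7, set 3) → VC-HIT  vc=[5, 25, 19, 11]
12: 0x28 (blk 5, set 1) → VC-HIT  vc=[21, 25, 19, 11]
13: 0x4d (blk 9, set 1) → MISS  vc=[21, 25, 19, 11, 5]
14: 0x28 (blk 5, set 1) → VC-HIT  vc=[21, 25, 19, 11, 9]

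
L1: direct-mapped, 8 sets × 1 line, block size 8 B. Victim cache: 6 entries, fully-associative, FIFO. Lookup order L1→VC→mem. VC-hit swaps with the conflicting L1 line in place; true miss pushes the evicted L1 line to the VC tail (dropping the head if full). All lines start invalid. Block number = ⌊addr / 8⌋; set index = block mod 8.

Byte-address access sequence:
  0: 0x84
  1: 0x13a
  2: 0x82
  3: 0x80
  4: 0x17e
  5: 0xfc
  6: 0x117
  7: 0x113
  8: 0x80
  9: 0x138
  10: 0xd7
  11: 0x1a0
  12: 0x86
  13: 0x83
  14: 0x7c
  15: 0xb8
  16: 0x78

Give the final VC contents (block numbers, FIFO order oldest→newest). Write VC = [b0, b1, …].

#0 0x84→b16/s0 MISS; vc=[]
#1 0x13a→b39/s7 MISS; vc=[]
#2 0x82→b16/s0 L1-HIT; vc=[]
#3 0x80→b16/s0 L1-HIT; vc=[]
#4 0x17e→b47/s7 MISS; vc=[39]
#5 0xfc→b31/s7 MISS; vc=[39,47]
#6 0x117→b34/s2 MISS; vc=[39,47]
#7 0x113→b34/s2 L1-HIT; vc=[39,47]
#8 0x80→b16/s0 L1-HIT; vc=[39,47]
#9 0x138→b39/s7 VC-HIT; vc=[31,47]
#10 0xd7→b26/s2 MISS; vc=[31,47,34]
#11 0x1a0→b52/s4 MISS; vc=[31,47,34]
#12 0x86→b16/s0 L1-HIT; vc=[31,47,34]
#13 0x83→b16/s0 L1-HIT; vc=[31,47,34]
#14 0x7c→b15/s7 MISS; vc=[31,47,34,39]
#15 0xb8→b23/s7 MISS; vc=[31,47,34,39,15]
#16 0x78→b15/s7 VC-HIT; vc=[31,47,34,39,23]

VC = [31, 47, 34, 39, 23]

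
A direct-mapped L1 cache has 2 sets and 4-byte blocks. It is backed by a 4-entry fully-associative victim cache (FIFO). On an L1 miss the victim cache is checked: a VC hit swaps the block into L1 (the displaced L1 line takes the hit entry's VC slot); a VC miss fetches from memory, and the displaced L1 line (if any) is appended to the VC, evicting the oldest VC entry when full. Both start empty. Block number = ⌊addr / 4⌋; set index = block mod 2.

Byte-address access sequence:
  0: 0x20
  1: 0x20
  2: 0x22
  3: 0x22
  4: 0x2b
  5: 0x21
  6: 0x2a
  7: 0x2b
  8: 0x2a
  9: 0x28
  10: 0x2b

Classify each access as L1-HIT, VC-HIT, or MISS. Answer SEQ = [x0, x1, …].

SEQ = [MISS, L1-HIT, L1-HIT, L1-HIT, MISS, VC-HIT, VC-HIT, L1-HIT, L1-HIT, L1-HIT, L1-HIT]

0: 0x20 (blk 8, set 0) → MISS  vc=[]
1: 0x20 (blk 8, set 0) → L1-HIT  vc=[]
2: 0x22 (blk 8, set 0) → L1-HIT  vc=[]
3: 0x22 (blk 8, set 0) → L1-HIT  vc=[]
4: 0x2b (blk 10, set 0) → MISS  vc=[8]
5: 0x21 (blk 8, set 0) → VC-HIT  vc=[10]
6: 0x2a (blk 10, set 0) → VC-HIT  vc=[8]
7: 0x2b (blk 10, set 0) → L1-HIT  vc=[8]
8: 0x2a (blk 10, set 0) → L1-HIT  vc=[8]
9: 0x28 (blk 10, set 0) → L1-HIT  vc=[8]
10: 0x2b (blk 10, set 0) → L1-HIT  vc=[8]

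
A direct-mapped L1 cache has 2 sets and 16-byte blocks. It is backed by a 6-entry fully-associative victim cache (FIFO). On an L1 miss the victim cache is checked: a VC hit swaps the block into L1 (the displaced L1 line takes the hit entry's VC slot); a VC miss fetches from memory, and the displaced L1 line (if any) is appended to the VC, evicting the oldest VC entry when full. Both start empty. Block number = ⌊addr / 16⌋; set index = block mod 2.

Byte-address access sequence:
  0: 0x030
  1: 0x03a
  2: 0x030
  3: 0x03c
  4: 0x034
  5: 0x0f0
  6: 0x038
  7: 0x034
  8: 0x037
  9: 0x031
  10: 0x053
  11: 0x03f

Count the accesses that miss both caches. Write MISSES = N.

MISSES = 3

#0 0x30→b3/s1 MISS; vc=[]
#1 0x3a→b3/s1 L1-HIT; vc=[]
#2 0x30→b3/s1 L1-HIT; vc=[]
#3 0x3c→b3/s1 L1-HIT; vc=[]
#4 0x34→b3/s1 L1-HIT; vc=[]
#5 0xf0→b15/s1 MISS; vc=[3]
#6 0x38→b3/s1 VC-HIT; vc=[15]
#7 0x34→b3/s1 L1-HIT; vc=[15]
#8 0x37→b3/s1 L1-HIT; vc=[15]
#9 0x31→b3/s1 L1-HIT; vc=[15]
#10 0x53→b5/s1 MISS; vc=[15,3]
#11 0x3f→b3/s1 VC-HIT; vc=[15,5]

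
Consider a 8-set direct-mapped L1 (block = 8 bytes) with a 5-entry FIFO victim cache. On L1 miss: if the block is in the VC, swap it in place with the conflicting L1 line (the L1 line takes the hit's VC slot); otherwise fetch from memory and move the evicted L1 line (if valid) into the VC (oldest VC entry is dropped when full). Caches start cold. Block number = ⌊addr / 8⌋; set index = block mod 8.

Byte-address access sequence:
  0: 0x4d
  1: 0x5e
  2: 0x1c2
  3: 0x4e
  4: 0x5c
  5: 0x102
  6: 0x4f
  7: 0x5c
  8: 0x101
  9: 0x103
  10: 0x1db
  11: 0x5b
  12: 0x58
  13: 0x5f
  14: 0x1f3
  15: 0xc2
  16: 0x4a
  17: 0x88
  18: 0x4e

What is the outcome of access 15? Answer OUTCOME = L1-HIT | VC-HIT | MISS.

0: 0x4d (blk 9, set 1) → MISS  vc=[]
1: 0x5e (blk 11, set 3) → MISS  vc=[]
2: 0x1c2 (blk 56, set 0) → MISS  vc=[]
3: 0x4e (blk 9, set 1) → L1-HIT  vc=[]
4: 0x5c (blk 11, set 3) → L1-HIT  vc=[]
5: 0x102 (blk 32, set 0) → MISS  vc=[56]
6: 0x4f (blk 9, set 1) → L1-HIT  vc=[56]
7: 0x5c (blk 11, set 3) → L1-HIT  vc=[56]
8: 0x101 (blk 32, set 0) → L1-HIT  vc=[56]
9: 0x103 (blk 32, set 0) → L1-HIT  vc=[56]
10: 0x1db (blk 59, set 3) → MISS  vc=[56, 11]
11: 0x5b (blk 11, set 3) → VC-HIT  vc=[56, 59]
12: 0x58 (blk 11, set 3) → L1-HIT  vc=[56, 59]
13: 0x5f (blk 11, set 3) → L1-HIT  vc=[56, 59]
14: 0x1f3 (blk 62, set 6) → MISS  vc=[56, 59]
15: 0xc2 (blk 24, set 0) → MISS  vc=[56, 59, 32]
16: 0x4a (blk 9, set 1) → L1-HIT  vc=[56, 59, 32]
17: 0x88 (blk 17, set 1) → MISS  vc=[56, 59, 32, 9]
18: 0x4e (blk 9, set 1) → VC-HIT  vc=[56, 59, 32, 17]

OUTCOME = MISS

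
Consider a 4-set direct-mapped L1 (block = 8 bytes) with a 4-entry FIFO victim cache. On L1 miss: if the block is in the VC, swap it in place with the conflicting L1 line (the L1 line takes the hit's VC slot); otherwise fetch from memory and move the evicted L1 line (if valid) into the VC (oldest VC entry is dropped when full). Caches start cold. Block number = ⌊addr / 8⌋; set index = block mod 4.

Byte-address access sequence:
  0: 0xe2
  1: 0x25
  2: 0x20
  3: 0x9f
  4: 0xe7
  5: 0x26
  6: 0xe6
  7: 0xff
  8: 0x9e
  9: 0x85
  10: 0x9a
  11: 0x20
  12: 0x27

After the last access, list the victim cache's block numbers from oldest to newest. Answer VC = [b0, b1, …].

VC = [16, 31, 28]

#0 0xe2→b28/s0 MISS; vc=[]
#1 0x25→b4/s0 MISS; vc=[28]
#2 0x20→b4/s0 L1-HIT; vc=[28]
#3 0x9f→b19/s3 MISS; vc=[28]
#4 0xe7→b28/s0 VC-HIT; vc=[4]
#5 0x26→b4/s0 VC-HIT; vc=[28]
#6 0xe6→b28/s0 VC-HIT; vc=[4]
#7 0xff→b31/s3 MISS; vc=[4,19]
#8 0x9e→b19/s3 VC-HIT; vc=[4,31]
#9 0x85→b16/s0 MISS; vc=[4,31,28]
#10 0x9a→b19/s3 L1-HIT; vc=[4,31,28]
#11 0x20→b4/s0 VC-HIT; vc=[16,31,28]
#12 0x27→b4/s0 L1-HIT; vc=[16,31,28]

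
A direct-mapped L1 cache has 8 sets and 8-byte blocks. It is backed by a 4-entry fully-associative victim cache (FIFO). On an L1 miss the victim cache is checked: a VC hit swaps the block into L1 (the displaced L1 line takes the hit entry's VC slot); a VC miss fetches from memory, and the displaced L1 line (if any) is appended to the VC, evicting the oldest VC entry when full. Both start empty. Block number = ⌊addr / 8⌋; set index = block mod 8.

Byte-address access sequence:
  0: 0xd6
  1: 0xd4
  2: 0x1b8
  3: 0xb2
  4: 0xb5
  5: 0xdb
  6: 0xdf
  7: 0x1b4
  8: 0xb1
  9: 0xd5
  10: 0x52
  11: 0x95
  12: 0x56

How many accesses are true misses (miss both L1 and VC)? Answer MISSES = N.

MISSES = 7

0: 0xd6 (blk 26, set 2) → MISS  vc=[]
1: 0xd4 (blk 26, set 2) → L1-HIT  vc=[]
2: 0x1b8 (blk 55, set 7) → MISS  vc=[]
3: 0xb2 (blk 22, set 6) → MISS  vc=[]
4: 0xb5 (blk 22, set 6) → L1-HIT  vc=[]
5: 0xdb (blk 27, set 3) → MISS  vc=[]
6: 0xdf (blk 27, set 3) → L1-HIT  vc=[]
7: 0x1b4 (blk 54, set 6) → MISS  vc=[22]
8: 0xb1 (blk 22, set 6) → VC-HIT  vc=[54]
9: 0xd5 (blk 26, set 2) → L1-HIT  vc=[54]
10: 0x52 (blk 10, set 2) → MISS  vc=[54, 26]
11: 0x95 (blk 18, set 2) → MISS  vc=[54, 26, 10]
12: 0x56 (blk 10, set 2) → VC-HIT  vc=[54, 26, 18]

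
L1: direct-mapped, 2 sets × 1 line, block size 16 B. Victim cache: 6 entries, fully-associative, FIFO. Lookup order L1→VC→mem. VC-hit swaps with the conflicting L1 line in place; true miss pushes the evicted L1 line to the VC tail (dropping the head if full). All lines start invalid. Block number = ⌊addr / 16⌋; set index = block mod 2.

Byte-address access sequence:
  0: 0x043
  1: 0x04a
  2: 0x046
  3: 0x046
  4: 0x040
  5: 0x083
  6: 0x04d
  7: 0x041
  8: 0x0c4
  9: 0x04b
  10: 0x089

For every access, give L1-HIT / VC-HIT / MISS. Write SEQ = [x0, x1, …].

SEQ = [MISS, L1-HIT, L1-HIT, L1-HIT, L1-HIT, MISS, VC-HIT, L1-HIT, MISS, VC-HIT, VC-HIT]

0: 0x43 (blk 4, set 0) → MISS  vc=[]
1: 0x4a (blk 4, set 0) → L1-HIT  vc=[]
2: 0x46 (blk 4, set 0) → L1-HIT  vc=[]
3: 0x46 (blk 4, set 0) → L1-HIT  vc=[]
4: 0x40 (blk 4, set 0) → L1-HIT  vc=[]
5: 0x83 (blk 8, set 0) → MISS  vc=[4]
6: 0x4d (blk 4, set 0) → VC-HIT  vc=[8]
7: 0x41 (blk 4, set 0) → L1-HIT  vc=[8]
8: 0xc4 (blk 12, set 0) → MISS  vc=[8, 4]
9: 0x4b (blk 4, set 0) → VC-HIT  vc=[8, 12]
10: 0x89 (blk 8, set 0) → VC-HIT  vc=[4, 12]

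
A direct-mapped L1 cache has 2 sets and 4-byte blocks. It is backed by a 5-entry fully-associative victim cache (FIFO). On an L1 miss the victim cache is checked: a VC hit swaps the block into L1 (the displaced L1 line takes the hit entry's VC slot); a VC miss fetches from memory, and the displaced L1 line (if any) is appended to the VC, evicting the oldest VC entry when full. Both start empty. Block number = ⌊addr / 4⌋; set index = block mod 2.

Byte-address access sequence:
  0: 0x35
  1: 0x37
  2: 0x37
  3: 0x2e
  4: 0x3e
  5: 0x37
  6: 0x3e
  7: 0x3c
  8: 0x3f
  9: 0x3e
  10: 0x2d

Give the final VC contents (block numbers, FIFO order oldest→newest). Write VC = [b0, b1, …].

VC = [13, 15]

#0 0x35→b13/s1 MISS; vc=[]
#1 0x37→b13/s1 L1-HIT; vc=[]
#2 0x37→b13/s1 L1-HIT; vc=[]
#3 0x2e→b11/s1 MISS; vc=[13]
#4 0x3e→b15/s1 MISS; vc=[13,11]
#5 0x37→b13/s1 VC-HIT; vc=[15,11]
#6 0x3e→b15/s1 VC-HIT; vc=[13,11]
#7 0x3c→b15/s1 L1-HIT; vc=[13,11]
#8 0x3f→b15/s1 L1-HIT; vc=[13,11]
#9 0x3e→b15/s1 L1-HIT; vc=[13,11]
#10 0x2d→b11/s1 VC-HIT; vc=[13,15]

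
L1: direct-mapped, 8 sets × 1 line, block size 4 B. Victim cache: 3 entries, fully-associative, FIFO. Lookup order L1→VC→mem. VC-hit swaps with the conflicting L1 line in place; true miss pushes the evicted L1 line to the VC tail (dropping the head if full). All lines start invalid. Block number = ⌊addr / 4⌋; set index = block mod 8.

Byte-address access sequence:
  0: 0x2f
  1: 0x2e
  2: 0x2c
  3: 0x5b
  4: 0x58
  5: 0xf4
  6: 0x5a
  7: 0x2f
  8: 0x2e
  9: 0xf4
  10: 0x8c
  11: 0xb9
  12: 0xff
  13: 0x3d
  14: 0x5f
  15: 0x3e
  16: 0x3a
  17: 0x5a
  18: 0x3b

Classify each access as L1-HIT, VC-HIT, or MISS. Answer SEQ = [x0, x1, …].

#0 0x2f→b11/s3 MISS; vc=[]
#1 0x2e→b11/s3 L1-HIT; vc=[]
#2 0x2c→b11/s3 L1-HIT; vc=[]
#3 0x5b→b22/s6 MISS; vc=[]
#4 0x58→b22/s6 L1-HIT; vc=[]
#5 0xf4→b61/s5 MISS; vc=[]
#6 0x5a→b22/s6 L1-HIT; vc=[]
#7 0x2f→b11/s3 L1-HIT; vc=[]
#8 0x2e→b11/s3 L1-HIT; vc=[]
#9 0xf4→b61/s5 L1-HIT; vc=[]
#10 0x8c→b35/s3 MISS; vc=[11]
#11 0xb9→b46/s6 MISS; vc=[11,22]
#12 0xff→b63/s7 MISS; vc=[11,22]
#13 0x3d→b15/s7 MISS; vc=[11,22,63]
#14 0x5f→b23/s7 MISS; vc=[22,63,15]
#15 0x3e→b15/s7 VC-HIT; vc=[22,63,23]
#16 0x3a→b14/s6 MISS; vc=[63,23,46]
#17 0x5a→b22/s6 MISS; vc=[23,46,14]
#18 0x3b→b14/s6 VC-HIT; vc=[23,46,22]

SEQ = [MISS, L1-HIT, L1-HIT, MISS, L1-HIT, MISS, L1-HIT, L1-HIT, L1-HIT, L1-HIT, MISS, MISS, MISS, MISS, MISS, VC-HIT, MISS, MISS, VC-HIT]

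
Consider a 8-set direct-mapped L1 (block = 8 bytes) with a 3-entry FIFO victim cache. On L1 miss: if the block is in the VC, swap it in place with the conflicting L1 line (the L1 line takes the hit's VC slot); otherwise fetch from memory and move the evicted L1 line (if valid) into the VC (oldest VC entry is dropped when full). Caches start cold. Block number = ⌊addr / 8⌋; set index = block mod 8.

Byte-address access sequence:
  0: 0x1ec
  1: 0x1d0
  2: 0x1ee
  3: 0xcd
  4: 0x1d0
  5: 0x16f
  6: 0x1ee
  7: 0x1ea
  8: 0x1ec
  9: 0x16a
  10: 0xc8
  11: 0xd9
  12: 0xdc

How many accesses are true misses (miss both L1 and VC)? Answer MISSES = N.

  [0] addr=0x1ec blk=61 s=5: MISS | VC []
  [1] addr=0x1d0 blk=58 s=2: MISS | VC []
  [2] addr=0x1ee blk=61 s=5: L1-HIT | VC []
  [3] addr=0xcd blk=25 s=1: MISS | VC []
  [4] addr=0x1d0 blk=58 s=2: L1-HIT | VC []
  [5] addr=0x16f blk=45 s=5: MISS | VC [61]
  [6] addr=0x1ee blk=61 s=5: VC-HIT | VC [45]
  [7] addr=0x1ea blk=61 s=5: L1-HIT | VC [45]
  [8] addr=0x1ec blk=61 s=5: L1-HIT | VC [45]
  [9] addr=0x16a blk=45 s=5: VC-HIT | VC [61]
  [10] addr=0xc8 blk=25 s=1: L1-HIT | VC [61]
  [11] addr=0xd9 blk=27 s=3: MISS | VC [61]
  [12] addr=0xdc blk=27 s=3: L1-HIT | VC [61]

MISSES = 5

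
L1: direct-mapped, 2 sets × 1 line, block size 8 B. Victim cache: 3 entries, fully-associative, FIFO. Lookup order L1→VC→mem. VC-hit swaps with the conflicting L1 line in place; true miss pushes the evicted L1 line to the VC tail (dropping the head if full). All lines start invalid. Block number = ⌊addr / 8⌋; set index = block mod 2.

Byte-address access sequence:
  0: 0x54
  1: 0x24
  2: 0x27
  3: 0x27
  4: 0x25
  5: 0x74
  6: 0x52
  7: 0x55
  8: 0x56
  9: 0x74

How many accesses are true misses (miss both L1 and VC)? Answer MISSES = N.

MISSES = 3

  [0] addr=0x54 blk=10 s=0: MISS | VC []
  [1] addr=0x24 blk=4 s=0: MISS | VC [10]
  [2] addr=0x27 blk=4 s=0: L1-HIT | VC [10]
  [3] addr=0x27 blk=4 s=0: L1-HIT | VC [10]
  [4] addr=0x25 blk=4 s=0: L1-HIT | VC [10]
  [5] addr=0x74 blk=14 s=0: MISS | VC [10, 4]
  [6] addr=0x52 blk=10 s=0: VC-HIT | VC [14, 4]
  [7] addr=0x55 blk=10 s=0: L1-HIT | VC [14, 4]
  [8] addr=0x56 blk=10 s=0: L1-HIT | VC [14, 4]
  [9] addr=0x74 blk=14 s=0: VC-HIT | VC [10, 4]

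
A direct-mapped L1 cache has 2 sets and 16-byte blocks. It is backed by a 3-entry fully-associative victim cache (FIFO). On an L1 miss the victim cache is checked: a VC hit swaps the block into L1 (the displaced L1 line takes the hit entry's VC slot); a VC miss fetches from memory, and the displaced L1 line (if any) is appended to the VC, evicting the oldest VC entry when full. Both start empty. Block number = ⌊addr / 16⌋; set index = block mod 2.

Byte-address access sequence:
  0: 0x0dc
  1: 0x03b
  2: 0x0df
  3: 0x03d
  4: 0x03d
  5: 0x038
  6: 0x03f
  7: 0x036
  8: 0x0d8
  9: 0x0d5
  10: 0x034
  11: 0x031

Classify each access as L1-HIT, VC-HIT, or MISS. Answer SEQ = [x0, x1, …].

0: 0xdc (blk 13, set 1) → MISS  vc=[]
1: 0x3b (blk 3, set 1) → MISS  vc=[13]
2: 0xdf (blk 13, set 1) → VC-HIT  vc=[3]
3: 0x3d (blk 3, set 1) → VC-HIT  vc=[13]
4: 0x3d (blk 3, set 1) → L1-HIT  vc=[13]
5: 0x38 (blk 3, set 1) → L1-HIT  vc=[13]
6: 0x3f (blk 3, set 1) → L1-HIT  vc=[13]
7: 0x36 (blk 3, set 1) → L1-HIT  vc=[13]
8: 0xd8 (blk 13, set 1) → VC-HIT  vc=[3]
9: 0xd5 (blk 13, set 1) → L1-HIT  vc=[3]
10: 0x34 (blk 3, set 1) → VC-HIT  vc=[13]
11: 0x31 (blk 3, set 1) → L1-HIT  vc=[13]

SEQ = [MISS, MISS, VC-HIT, VC-HIT, L1-HIT, L1-HIT, L1-HIT, L1-HIT, VC-HIT, L1-HIT, VC-HIT, L1-HIT]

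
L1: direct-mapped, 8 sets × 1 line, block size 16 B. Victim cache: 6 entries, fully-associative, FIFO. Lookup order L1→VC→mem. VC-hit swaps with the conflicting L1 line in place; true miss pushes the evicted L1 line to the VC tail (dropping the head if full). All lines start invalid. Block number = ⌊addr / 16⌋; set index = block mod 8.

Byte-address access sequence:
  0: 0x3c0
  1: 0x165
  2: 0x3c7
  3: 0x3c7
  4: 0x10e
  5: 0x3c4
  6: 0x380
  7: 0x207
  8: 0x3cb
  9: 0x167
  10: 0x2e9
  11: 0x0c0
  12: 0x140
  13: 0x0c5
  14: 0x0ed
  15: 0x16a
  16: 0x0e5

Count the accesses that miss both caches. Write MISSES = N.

0: 0x3c0 (blk 60, set 4) → MISS  vc=[]
1: 0x165 (blk 22, set 6) → MISS  vc=[]
2: 0x3c7 (blk 60, set 4) → L1-HIT  vc=[]
3: 0x3c7 (blk 60, set 4) → L1-HIT  vc=[]
4: 0x10e (blk 16, set 0) → MISS  vc=[]
5: 0x3c4 (blk 60, set 4) → L1-HIT  vc=[]
6: 0x380 (blk 56, set 0) → MISS  vc=[16]
7: 0x207 (blk 32, set 0) → MISS  vc=[16, 56]
8: 0x3cb (blk 60, set 4) → L1-HIT  vc=[16, 56]
9: 0x167 (blk 22, set 6) → L1-HIT  vc=[16, 56]
10: 0x2e9 (blk 46, set 6) → MISS  vc=[16, 56, 22]
11: 0xc0 (blk 12, set 4) → MISS  vc=[16, 56, 22, 60]
12: 0x140 (blk 20, set 4) → MISS  vc=[16, 56, 22, 60, 12]
13: 0xc5 (blk 12, set 4) → VC-HIT  vc=[16, 56, 22, 60, 20]
14: 0xed (blk 14, set 6) → MISS  vc=[16, 56, 22, 60, 20, 46]
15: 0x16a (blk 22, set 6) → VC-HIT  vc=[16, 56, 14, 60, 20, 46]
16: 0xe5 (blk 14, set 6) → VC-HIT  vc=[16, 56, 22, 60, 20, 46]

MISSES = 9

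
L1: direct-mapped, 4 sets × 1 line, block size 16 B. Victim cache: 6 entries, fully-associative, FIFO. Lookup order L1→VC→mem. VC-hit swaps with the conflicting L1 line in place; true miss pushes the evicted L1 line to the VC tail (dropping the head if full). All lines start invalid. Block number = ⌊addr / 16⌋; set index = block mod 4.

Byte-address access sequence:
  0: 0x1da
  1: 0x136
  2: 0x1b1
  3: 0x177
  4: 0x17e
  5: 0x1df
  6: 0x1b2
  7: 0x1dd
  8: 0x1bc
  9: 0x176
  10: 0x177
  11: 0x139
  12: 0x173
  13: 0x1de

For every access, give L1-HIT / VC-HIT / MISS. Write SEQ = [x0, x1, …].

SEQ = [MISS, MISS, MISS, MISS, L1-HIT, L1-HIT, VC-HIT, L1-HIT, L1-HIT, VC-HIT, L1-HIT, VC-HIT, VC-HIT, L1-HIT]

  [0] addr=0x1da blk=29 s=1: MISS | VC []
  [1] addr=0x136 blk=19 s=3: MISS | VC []
  [2] addr=0x1b1 blk=27 s=3: MISS | VC [19]
  [3] addr=0x177 blk=23 s=3: MISS | VC [19, 27]
  [4] addr=0x17e blk=23 s=3: L1-HIT | VC [19, 27]
  [5] addr=0x1df blk=29 s=1: L1-HIT | VC [19, 27]
  [6] addr=0x1b2 blk=27 s=3: VC-HIT | VC [19, 23]
  [7] addr=0x1dd blk=29 s=1: L1-HIT | VC [19, 23]
  [8] addr=0x1bc blk=27 s=3: L1-HIT | VC [19, 23]
  [9] addr=0x176 blk=23 s=3: VC-HIT | VC [19, 27]
  [10] addr=0x177 blk=23 s=3: L1-HIT | VC [19, 27]
  [11] addr=0x139 blk=19 s=3: VC-HIT | VC [23, 27]
  [12] addr=0x173 blk=23 s=3: VC-HIT | VC [19, 27]
  [13] addr=0x1de blk=29 s=1: L1-HIT | VC [19, 27]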